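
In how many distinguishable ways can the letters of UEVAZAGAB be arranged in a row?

60480

The 9 letters of UEVAZAGAB have repeats: A appearing 3 times.
So there are 9! / (3!) = 60480 distinguishable arrangements.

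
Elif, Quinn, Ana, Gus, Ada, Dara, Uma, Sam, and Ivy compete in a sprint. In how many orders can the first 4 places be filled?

3024

There are 9 choices for 1st place, 8 for 2nd, and so on down to 6 for position 4.
That gives 9 × 8 × 7 × 6 = 3024.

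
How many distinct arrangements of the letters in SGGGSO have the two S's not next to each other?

There are 6!/(3!·2!) = 60 arrangements of SGGGSO in total.
If the two S's are adjacent, glue them into one block, leaving 5 items to arrange: (5)!/(3!) = 20 ways.
Subtracting, 60 − 20 = 40 arrangements keep the S's apart.

40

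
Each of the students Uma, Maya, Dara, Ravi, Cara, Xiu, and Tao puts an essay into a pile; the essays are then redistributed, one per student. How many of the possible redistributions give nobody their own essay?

This is the derangement count D_7: permutations of 7 items with no fixed point.
By inclusion–exclusion this is Σ_{j=0}^{7} (−1)^j C(7,j)·(7−j)!.
Computing: 5040 − 5040 + 2520 − 840 + 210 − 42 + 7 − 1 = 1854.

1854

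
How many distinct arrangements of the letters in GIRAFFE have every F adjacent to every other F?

Treat the 2 copies of F as a single block. The multiset to arrange is then {FF, A, E, G, I, R}, 6 items in all.
All 6 items are distinct, so there are (6)! = 720 arrangements.

720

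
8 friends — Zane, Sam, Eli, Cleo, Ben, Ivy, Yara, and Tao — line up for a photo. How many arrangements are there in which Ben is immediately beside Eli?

10080

Glue Ben and Eli into one block (2 internal orders), leaving 7 units to arrange in a row.
So the count is 2·(7)! = 10080.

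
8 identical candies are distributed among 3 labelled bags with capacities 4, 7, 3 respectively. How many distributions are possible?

By stars and bars, unrestricted non-negative solutions to x_1+…+x_3 = 8 number C(8+2,2) = 45.
Subtract solutions that violate a single cap (substitute x_i' = x_i − (cap_i+1)): x_1 ≥ 5 gives C(5,2) = 10; x_2 ≥ 8 gives C(2,2) = 1; x_3 ≥ 4 gives C(6,2) = 15. Together 26.
No two caps can be exceeded simultaneously, so the pair terms are all 0.
By inclusion–exclusion the count is 45 − 26 + 0 = 19.

19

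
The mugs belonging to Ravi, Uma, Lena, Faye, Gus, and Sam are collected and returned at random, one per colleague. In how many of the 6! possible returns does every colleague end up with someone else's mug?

265

This is the derangement count D_6: permutations of 6 items with no fixed point.
By inclusion–exclusion this is Σ_{j=0}^{6} (−1)^j C(6,j)·(6−j)!.
Computing: 720 − 720 + 360 − 120 + 30 − 6 + 1 = 265.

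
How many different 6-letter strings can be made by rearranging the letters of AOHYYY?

Letter multiplicities in AOHYYY: A×1, H×1, O×1, Y×3.
Dividing 6! = 720 by 3! = 6 for the repeated letters gives 120.

120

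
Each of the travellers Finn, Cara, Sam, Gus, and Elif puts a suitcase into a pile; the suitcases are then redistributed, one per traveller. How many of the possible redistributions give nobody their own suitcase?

Let Aᵢ be the assignments in which traveller i gets their own suitcase. We want the size of the complement of A₁∪…∪A_5.
By inclusion–exclusion this is Σ_{j=0}^{5} (−1)^j C(5,j)·(5−j)!.
Computing: 120 − 120 + 60 − 20 + 5 − 1 = 44.

44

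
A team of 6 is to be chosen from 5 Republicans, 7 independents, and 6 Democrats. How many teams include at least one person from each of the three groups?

15470

Unrestricted: C(18,6) = 18564 ways to pick any 6 of the 18.
Selections missing a whole group: no Republicans → C(13,6) = 1716; no independents → C(11,6) = 462; no Democrats → C(12,6) = 924.
Add back selections omitting two groups (i.e. drawn from a single group): C(5,6) + C(7,6) + C(6,6) = 8.
By inclusion–exclusion: 18564 − 3102 + 8 = 15470.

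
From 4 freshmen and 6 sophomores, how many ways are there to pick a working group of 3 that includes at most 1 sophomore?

40

Split by how many sophomores are chosen (0 through 1).
Sum: C(6,0)·C(4,3) + C(6,1)·C(4,2) = 4 + 36 = 40.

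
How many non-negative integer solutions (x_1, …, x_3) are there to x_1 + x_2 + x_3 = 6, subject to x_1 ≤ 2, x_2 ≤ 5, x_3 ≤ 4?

Ignoring the caps, the number of non-negative solutions to x_1+…+x_3 = 6 is C(8,2) = 28.
Subtract solutions that violate a single cap (substitute x_i' = x_i − (cap_i+1)): x_1 ≥ 3 gives C(5,2) = 10; x_2 ≥ 6 gives C(2,2) = 1; x_3 ≥ 5 gives C(3,2) = 3. Together 14.
No two caps can be exceeded simultaneously, so the pair terms are all 0.
By inclusion–exclusion the count is 28 − 14 + 0 = 14.

14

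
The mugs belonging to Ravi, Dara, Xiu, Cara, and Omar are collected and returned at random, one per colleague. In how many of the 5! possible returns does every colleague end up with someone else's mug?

This is the derangement count D_5: permutations of 5 items with no fixed point.
By inclusion–exclusion this is Σ_{j=0}^{5} (−1)^j C(5,j)·(5−j)!.
Computing: 120 − 120 + 60 − 20 + 5 − 1 = 44.

44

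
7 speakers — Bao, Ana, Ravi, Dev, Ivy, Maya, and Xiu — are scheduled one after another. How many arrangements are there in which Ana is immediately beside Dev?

1440

Treat {Ana, Dev} as a single unit. There are 6 units to order, and the pair itself can be ordered 2 ways.
That gives 2 × 6! = 2 × 720 = 1440.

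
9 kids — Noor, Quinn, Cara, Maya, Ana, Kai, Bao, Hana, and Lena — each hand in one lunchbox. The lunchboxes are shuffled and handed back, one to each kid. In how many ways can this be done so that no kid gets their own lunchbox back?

This is the derangement count D_9: permutations of 9 items with no fixed point.
By inclusion–exclusion this is Σ_{j=0}^{9} (−1)^j C(9,j)·(9−j)!.
Computing: 362880 − 362880 + 181440 − 60480 + 15120 − 3024 + 504 − 72 + 9 − 1 = 133496.

133496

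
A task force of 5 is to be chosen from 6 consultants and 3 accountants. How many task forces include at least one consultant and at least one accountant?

120

Total 5-person selections from all 9: C(9,5) = 126.
Selections missing a whole group: no consultants → C(3,5) = 0; no accountants → C(6,5) = 6.
Both groups omitted at once is impossible, so 126 − 6 = 120.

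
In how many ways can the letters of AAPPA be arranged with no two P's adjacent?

There are 5!/(3!·2!) = 10 arrangements of AAPPA in total.
Arrangements with the P's together: treat PP as one letter, giving (4)!/(3!) = 4.
Hence 10 − 4 = 6.

6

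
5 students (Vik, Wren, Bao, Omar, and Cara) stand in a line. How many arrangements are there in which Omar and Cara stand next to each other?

Glue Omar and Cara into one block (2 internal orders), leaving 4 units to arrange in a row.
That gives 2 × 4! = 2 × 24 = 48.

48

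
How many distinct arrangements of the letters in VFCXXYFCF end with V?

1680

Fix V in the last position and arrange the remaining 8 letters.
Those 8 letters have C appearing twice, F appearing 3 times, and X appearing twice, giving (8)!/(3!·2!·2!) = 1680.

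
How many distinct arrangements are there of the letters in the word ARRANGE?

ARRANGE has 7 letters with A appearing twice and R appearing twice.
Dividing 7! = 5040 by 2!·2! = 4 for the repeated letters gives 1260.

1260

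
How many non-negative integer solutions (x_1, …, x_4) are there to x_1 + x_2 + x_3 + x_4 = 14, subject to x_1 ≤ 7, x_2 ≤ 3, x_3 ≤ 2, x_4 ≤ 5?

19

By stars and bars, unrestricted non-negative solutions to x_1+…+x_4 = 14 number C(14+3,3) = 680.
Subtract solutions that violate a single cap (substitute x_i' = x_i − (cap_i+1)): x_1 ≥ 8 gives C(9,3) = 84; x_2 ≥ 4 gives C(13,3) = 286; x_3 ≥ 3 gives C(14,3) = 364; x_4 ≥ 6 gives C(11,3) = 165. Together 899.
Add back pairs where two caps are both exceeded: 10 + 20 + 1 + 120 + 35 + 56 = 242.
Subtract triples: 0 + 0 + 0 + 4 = 4.
By inclusion–exclusion the count is 680 − 899 + 242 − 4 = 19.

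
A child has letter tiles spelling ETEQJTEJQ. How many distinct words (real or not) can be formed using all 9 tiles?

Letter multiplicities in ETEQJTEJQ: E×3, J×2, Q×2, T×2.
So there are 9! / (3!·2!·2!·2!) = 7560 distinguishable arrangements.

7560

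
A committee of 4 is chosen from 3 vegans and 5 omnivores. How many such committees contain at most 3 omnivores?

65

Split by how many omnivores are chosen (0 through 3).
Sum: C(5,0)·C(3,4) + C(5,1)·C(3,3) + C(5,2)·C(3,2) + C(5,3)·C(3,1) = 0 + 5 + 30 + 30 = 65.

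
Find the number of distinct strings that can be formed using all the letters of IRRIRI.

20

Letter multiplicities in IRRIRI: I×3, R×3.
So there are 6! / (3!·3!) = 20 distinguishable arrangements.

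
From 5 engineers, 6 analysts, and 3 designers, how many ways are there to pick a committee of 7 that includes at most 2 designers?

3102

Split by how many designers are chosen (0 through 2).
Sum: C(3,0)·C(11,7) + C(3,1)·C(11,6) + C(3,2)·C(11,5) = 330 + 1386 + 1386 = 3102.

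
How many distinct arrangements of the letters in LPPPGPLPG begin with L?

168

Fix L in the first position and arrange the remaining 8 letters.
Those 8 letters have G appearing twice and P appearing 5 times, giving (8)!/(5!·2!) = 168.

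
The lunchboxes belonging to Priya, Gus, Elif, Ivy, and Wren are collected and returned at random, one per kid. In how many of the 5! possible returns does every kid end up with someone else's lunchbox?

44

Let Aᵢ be the assignments in which kid i gets their own lunchbox. We want the size of the complement of A₁∪…∪A_5.
By inclusion–exclusion this is Σ_{j=0}^{5} (−1)^j C(5,j)·(5−j)!.
Computing: 120 − 120 + 60 − 20 + 5 − 1 = 44.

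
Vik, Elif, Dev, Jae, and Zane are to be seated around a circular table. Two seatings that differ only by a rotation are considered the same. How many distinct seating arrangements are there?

Seat Vik anywhere (absorbing the rotational symmetry), then permute the other 4: (4)! = 24.

24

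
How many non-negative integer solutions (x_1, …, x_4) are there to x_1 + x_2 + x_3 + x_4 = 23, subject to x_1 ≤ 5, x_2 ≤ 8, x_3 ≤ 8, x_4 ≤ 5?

20

Ignoring the caps, the number of non-negative solutions to x_1+…+x_4 = 23 is C(26,3) = 2600.
Subtract solutions that violate a single cap (substitute x_i' = x_i − (cap_i+1)): x_1 ≥ 6 gives C(20,3) = 1140; x_2 ≥ 9 gives C(17,3) = 680; x_3 ≥ 9 gives C(17,3) = 680; x_4 ≥ 6 gives C(20,3) = 1140. Together 3640.
Add back pairs where two caps are both exceeded: 165 + 165 + 364 + 56 + 165 + 165 = 1080.
Subtract triples: 0 + 10 + 10 + 0 = 20.
By inclusion–exclusion the count is 2600 − 3640 + 1080 − 20 = 20.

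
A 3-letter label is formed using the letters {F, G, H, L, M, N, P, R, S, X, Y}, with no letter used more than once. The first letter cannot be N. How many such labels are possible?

The first letter has 11−1 = 10 choices (anything except N).
The remaining 2 letters are filled from the other 10 symbols without repetition: 10 × 9 = 90.
Total: 10 × 90 = 900.

900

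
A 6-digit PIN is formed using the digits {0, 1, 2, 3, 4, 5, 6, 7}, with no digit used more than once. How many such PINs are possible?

Choose and order 6 of the 8 symbols: the first digit has 8 options, the next 7, and so on down to 3.
That product is 8 × 7 × 6 × 5 × 4 × 3 = 20160.

20160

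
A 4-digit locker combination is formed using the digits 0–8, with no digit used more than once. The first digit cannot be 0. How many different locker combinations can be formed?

2688

The first digit has 9−1 = 8 choices (anything except 0).
The remaining 3 digits are filled from the other 8 symbols without repetition: 8 × 7 × 6 = 336.
Total: 8 × 336 = 2688.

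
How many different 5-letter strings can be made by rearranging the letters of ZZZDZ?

5

ZZZDZ has 5 letters with Z appearing 4 times.
So there are 5! / (4!) = 5 distinguishable arrangements.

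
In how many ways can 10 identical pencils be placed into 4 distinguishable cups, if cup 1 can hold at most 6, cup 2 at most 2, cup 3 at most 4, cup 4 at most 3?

41

Ignoring the caps, the number of non-negative solutions to x_1+…+x_4 = 10 is C(13,3) = 286.
Subtract solutions that violate a single cap (substitute x_i' = x_i − (cap_i+1)): x_1 ≥ 7 gives C(6,3) = 20; x_2 ≥ 3 gives C(10,3) = 120; x_3 ≥ 5 gives C(8,3) = 56; x_4 ≥ 4 gives C(9,3) = 84. Together 280.
Add back pairs where two caps are both exceeded: 1 + 0 + 0 + 10 + 20 + 4 = 35.
By inclusion–exclusion the count is 286 − 280 + 35 = 41.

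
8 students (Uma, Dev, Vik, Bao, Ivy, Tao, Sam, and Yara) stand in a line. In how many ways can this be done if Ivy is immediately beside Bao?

Glue Ivy and Bao into one block (2 internal orders), leaving 7 units to arrange in a row.
So the count is 2·(7)! = 10080.

10080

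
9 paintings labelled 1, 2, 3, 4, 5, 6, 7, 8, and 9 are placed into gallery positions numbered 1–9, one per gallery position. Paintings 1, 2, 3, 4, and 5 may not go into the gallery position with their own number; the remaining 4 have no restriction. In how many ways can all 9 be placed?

Let Aᵢ (for 1 ≤ i ≤ 5) be the placements that put painting i in its forbidden gallery position. Any j of these fix j positions, leaving (9−j)! ways to fill the rest, and there are C(5,j) ways to pick which j.
By inclusion–exclusion, the number of valid placements is Σ_{j=0}^{5} (−1)^j C(5,j)·(9−j)!.
Computing: 362880 − 201600 + 50400 − 7200 + 600 − 24 = 205056.

205056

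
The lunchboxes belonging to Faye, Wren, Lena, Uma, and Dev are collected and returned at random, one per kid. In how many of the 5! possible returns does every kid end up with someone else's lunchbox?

44

Count assignments avoiding every fixed point. For any j of the 5 kids fixed to their own lunchbox, the other 5−j can be arranged in (5−j)! ways.
By inclusion–exclusion this is Σ_{j=0}^{5} (−1)^j C(5,j)·(5−j)!.
Computing: 120 − 120 + 60 − 20 + 5 − 1 = 44.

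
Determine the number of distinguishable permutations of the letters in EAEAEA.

20

The 6 letters of EAEAEA have repeats: A appearing 3 times and E appearing 3 times.
Dividing 6! = 720 by 3!·3! = 36 for the repeated letters gives 20.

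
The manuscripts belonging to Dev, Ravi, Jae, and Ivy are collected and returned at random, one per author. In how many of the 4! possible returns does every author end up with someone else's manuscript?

Count assignments avoiding every fixed point. For any j of the 4 authors fixed to their own manuscript, the other 4−j can be arranged in (4−j)! ways.
By inclusion–exclusion this is Σ_{j=0}^{4} (−1)^j C(4,j)·(4−j)!.
Computing: 24 − 24 + 12 − 4 + 1 = 9.

9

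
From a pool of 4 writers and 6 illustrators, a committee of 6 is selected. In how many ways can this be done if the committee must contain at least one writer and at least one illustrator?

Unrestricted: C(10,6) = 210 ways to pick any 6 of the 10.
Selections missing a whole group: no writers → C(6,6) = 1; no illustrators → C(4,6) = 0.
Both groups omitted at once is impossible, so 210 − 1 = 209.

209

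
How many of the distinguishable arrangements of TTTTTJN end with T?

30

With the last slot taken by T, it remains to arrange the other 6 letters (TTTTJN).
Those 6 letters have T appearing 4 times, giving (6)!/(4!) = 30.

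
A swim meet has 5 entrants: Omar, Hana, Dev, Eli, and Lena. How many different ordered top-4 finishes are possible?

There are 5 choices for 1st place, 4 for 2nd, and so on down to 2 for position 4.
That gives 5 × 4 × 3 × 2 = 120.

120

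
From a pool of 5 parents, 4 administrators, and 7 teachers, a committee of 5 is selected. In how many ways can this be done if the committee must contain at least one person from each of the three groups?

3010

Unrestricted: C(16,5) = 4368 ways to pick any 5 of the 16.
Subtract selections that omit an entire group: no parents → C(11,5) = 462; no administrators → C(12,5) = 792; no teachers → C(9,5) = 126.
Add back selections omitting two groups (i.e. drawn from a single group): C(5,5) + C(4,5) + C(7,5) = 22.
By inclusion–exclusion: 4368 − 1380 + 22 = 3010.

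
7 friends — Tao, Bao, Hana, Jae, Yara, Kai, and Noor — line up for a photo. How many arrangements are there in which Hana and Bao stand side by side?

1440

Treat {Hana, Bao} as a single unit. There are 6 units to order, and the pair itself can be ordered 2 ways.
So the count is 2·(6)! = 1440.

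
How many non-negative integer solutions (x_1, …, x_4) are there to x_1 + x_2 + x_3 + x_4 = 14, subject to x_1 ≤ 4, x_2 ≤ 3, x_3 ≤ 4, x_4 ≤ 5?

Without the upper bounds there are C(17,3) = 680 ways to split 14 among 4 variables.
Subtract solutions that violate a single cap (substitute x_i' = x_i − (cap_i+1)): x_1 ≥ 5 gives C(12,3) = 220; x_2 ≥ 4 gives C(13,3) = 286; x_3 ≥ 5 gives C(12,3) = 220; x_4 ≥ 6 gives C(11,3) = 165. Together 891.
Add back pairs where two caps are both exceeded: 56 + 35 + 20 + 56 + 35 + 20 = 222.
Subtract triples: 1 + 0 + 0 + 0 = 1.
By inclusion–exclusion the count is 680 − 891 + 222 − 1 = 10.

10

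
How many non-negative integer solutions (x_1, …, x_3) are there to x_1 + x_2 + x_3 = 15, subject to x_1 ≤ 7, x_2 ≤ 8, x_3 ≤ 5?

21

Ignoring the caps, the number of non-negative solutions to x_1+…+x_3 = 15 is C(17,2) = 136.
Subtract solutions that violate a single cap (substitute x_i' = x_i − (cap_i+1)): x_1 ≥ 8 gives C(9,2) = 36; x_2 ≥ 9 gives C(8,2) = 28; x_3 ≥ 6 gives C(11,2) = 55. Together 119.
Add back pairs where two caps are both exceeded: 0 + 3 + 1 = 4.
By inclusion–exclusion the count is 136 − 119 + 4 = 21.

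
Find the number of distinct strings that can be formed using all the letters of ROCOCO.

The 6 letters of ROCOCO have repeats: C appearing twice and O appearing 3 times.
So there are 6! / (3!·2!) = 60 distinguishable arrangements.

60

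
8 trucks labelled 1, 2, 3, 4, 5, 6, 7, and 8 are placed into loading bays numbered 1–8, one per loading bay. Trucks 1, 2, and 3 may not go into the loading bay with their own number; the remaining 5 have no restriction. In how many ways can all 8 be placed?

Let Aᵢ (for i ∈ {1, 2, 3}) be the placements that put truck i in its forbidden loading bay. Any j of these fix j positions, leaving (8−j)! ways to fill the rest, and there are C(3,j) ways to pick which j.
By inclusion–exclusion, the number of valid placements is Σ_{j=0}^{3} (−1)^j C(3,j)·(8−j)!.
Computing: 40320 − 15120 + 2160 − 120 = 27240.

27240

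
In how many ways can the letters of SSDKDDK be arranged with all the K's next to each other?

Treat the 2 copies of K as a single block. The multiset to arrange is then {KK, D, D, D, S, S}, 6 items in all.
That gives (6)!/(3!·2!) = 60 arrangements.

60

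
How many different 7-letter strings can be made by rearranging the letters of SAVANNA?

420

Letter multiplicities in SAVANNA: A×3, N×2, S×1, V×1.
Dividing 7! = 5040 by 3!·2! = 12 for the repeated letters gives 420.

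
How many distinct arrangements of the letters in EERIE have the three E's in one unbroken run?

Treat the 3 copies of E as a single block. The multiset to arrange is then {EEE, I, R}, 3 items in all.
All 3 items are distinct, so there are (3)! = 6 arrangements.

6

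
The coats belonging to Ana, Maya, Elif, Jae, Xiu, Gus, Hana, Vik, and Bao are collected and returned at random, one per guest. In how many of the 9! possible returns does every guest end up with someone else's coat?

133496

Count assignments avoiding every fixed point. For any j of the 9 guests fixed to their own coat, the other 9−j can be arranged in (9−j)! ways.
By inclusion–exclusion this is Σ_{j=0}^{9} (−1)^j C(9,j)·(9−j)!.
Computing: 362880 − 362880 + 181440 − 60480 + 15120 − 3024 + 504 − 72 + 9 − 1 = 133496.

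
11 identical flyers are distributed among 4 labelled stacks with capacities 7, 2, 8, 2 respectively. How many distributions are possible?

Without the upper bounds there are C(14,3) = 364 ways to split 11 among 4 stacks.
Subtract solutions that violate a single cap (substitute x_i' = x_i − (cap_i+1)): x_1 ≥ 8 gives C(6,3) = 20; x_2 ≥ 3 gives C(11,3) = 165; x_3 ≥ 9 gives C(5,3) = 10; x_4 ≥ 3 gives C(11,3) = 165. Together 360.
Add back pairs where two caps are both exceeded: 1 + 0 + 1 + 0 + 56 + 0 = 58.
By inclusion–exclusion the count is 364 − 360 + 58 = 62.

62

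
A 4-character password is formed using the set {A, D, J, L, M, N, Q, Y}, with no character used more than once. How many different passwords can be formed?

1680

With no repetition, fill the 4 characters in order: 8 choices, then 7, down to 5.
8 × 7 × 6 × 5 = 1680.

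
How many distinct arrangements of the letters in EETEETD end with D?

Fix D in the last position and arrange the remaining 6 letters.
Those 6 letters have E appearing 4 times and T appearing twice, giving (6)!/(4!·2!) = 15.

15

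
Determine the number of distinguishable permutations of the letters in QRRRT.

Letter multiplicities in QRRRT: Q×1, R×3, T×1.
So there are 5! / (3!) = 20 distinguishable arrangements.

20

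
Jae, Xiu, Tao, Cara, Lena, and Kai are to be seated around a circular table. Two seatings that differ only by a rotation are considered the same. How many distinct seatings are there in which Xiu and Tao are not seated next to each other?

All circular seatings of 6 people number (5)! = 120.
Those with Xiu next to Tao: fuse the pair into one unit and seat 5 units around a circle — 2·(4)! = 48.
Subtracting, 120 − 48 = 72.

72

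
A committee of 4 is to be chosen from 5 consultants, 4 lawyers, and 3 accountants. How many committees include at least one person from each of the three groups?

270

Unrestricted: C(12,4) = 495 ways to pick any 4 of the 12.
Selections missing a whole group: no consultants → C(7,4) = 35; no lawyers → C(8,4) = 70; no accountants → C(9,4) = 126.
Add back selections omitting two groups (i.e. drawn from a single group): C(5,4) + C(4,4) + C(3,4) = 6.
By inclusion–exclusion: 495 − 231 + 6 = 270.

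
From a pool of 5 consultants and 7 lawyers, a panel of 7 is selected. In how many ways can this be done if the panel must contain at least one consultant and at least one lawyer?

Total 7-person selections from all 12: C(12,7) = 792.
Subtract selections that omit an entire group: no consultants → C(7,7) = 1; no lawyers → C(5,7) = 0.
Both groups omitted at once is impossible, so 792 − 1 = 791.

791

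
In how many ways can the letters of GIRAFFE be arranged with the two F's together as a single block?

720

Treat the 2 copies of F as a single block. The multiset to arrange is then {FF, A, E, G, I, R}, 6 items in all.
All 6 items are distinct, so there are (6)! = 720 arrangements.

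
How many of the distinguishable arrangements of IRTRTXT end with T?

180

With the last slot taken by T, it remains to arrange the other 6 letters (IRRTXT).
Those 6 letters have R appearing twice and T appearing twice, giving (6)!/(2!·2!) = 180.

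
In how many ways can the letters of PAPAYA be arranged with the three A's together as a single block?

12

Treat the 3 copies of A as a single block. The multiset to arrange is then {AAA, P, P, Y}, 4 items in all.
That gives (4)!/(2!) = 12 arrangements.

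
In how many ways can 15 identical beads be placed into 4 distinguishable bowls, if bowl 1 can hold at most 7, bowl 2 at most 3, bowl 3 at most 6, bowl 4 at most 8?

By stars and bars, unrestricted non-negative solutions to x_1+…+x_4 = 15 number C(15+3,3) = 816.
Subtract solutions that violate a single cap (substitute x_i' = x_i − (cap_i+1)): x_1 ≥ 8 gives C(10,3) = 120; x_2 ≥ 4 gives C(14,3) = 364; x_3 ≥ 7 gives C(11,3) = 165; x_4 ≥ 9 gives C(9,3) = 84. Together 733.
Add back pairs where two caps are both exceeded: 20 + 1 + 0 + 35 + 10 + 0 = 66.
By inclusion–exclusion the count is 816 − 733 + 66 = 149.

149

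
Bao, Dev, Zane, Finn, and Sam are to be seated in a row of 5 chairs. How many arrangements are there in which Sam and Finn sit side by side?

48

Treat {Sam, Finn} as a single unit. There are 4 units to order, and the pair itself can be ordered 2 ways.
That gives 2 × 4! = 2 × 24 = 48.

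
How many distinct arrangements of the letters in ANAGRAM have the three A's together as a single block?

120

Treat the 3 copies of A as a single block. The multiset to arrange is then {AAA, G, M, N, R}, 5 items in all.
All 5 items are distinct, so there are (5)! = 120 arrangements.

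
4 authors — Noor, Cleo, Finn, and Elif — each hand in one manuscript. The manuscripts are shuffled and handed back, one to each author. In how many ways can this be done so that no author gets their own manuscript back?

Count assignments avoiding every fixed point. For any j of the 4 authors fixed to their own manuscript, the other 4−j can be arranged in (4−j)! ways.
By inclusion–exclusion this is Σ_{j=0}^{4} (−1)^j C(4,j)·(4−j)!.
Computing: 24 − 24 + 12 − 4 + 1 = 9.

9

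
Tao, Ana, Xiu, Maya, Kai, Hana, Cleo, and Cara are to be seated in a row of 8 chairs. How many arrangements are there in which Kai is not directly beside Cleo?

30240

Of the 8! = 40320 arrangements, those with Kai and Cleo adjacent number 2 × 7! = 10080 (treat the pair as a block with 2 internal orders).
Complementary counting: 40320 − 10080 = 30240.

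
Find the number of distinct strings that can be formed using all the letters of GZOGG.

20

The 5 letters of GZOGG have repeats: G appearing 3 times.
So there are 5! / (3!) = 20 distinguishable arrangements.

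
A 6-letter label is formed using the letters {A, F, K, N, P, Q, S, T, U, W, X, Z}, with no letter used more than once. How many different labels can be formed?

With no repetition, fill the 6 letters in order: 12 choices, then 11, down to 7.
That product is 12 × 11 × 10 × 9 × 8 × 7 = 665280.

665280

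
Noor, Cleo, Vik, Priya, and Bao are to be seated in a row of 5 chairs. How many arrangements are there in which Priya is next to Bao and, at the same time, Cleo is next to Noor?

Treat {Priya,Bao} as one block (2 orders) and {Cleo,Noor} as another (2 orders).
That leaves 3 units to arrange: 2 × 2 × 3! = 4 × 6 = 24.

24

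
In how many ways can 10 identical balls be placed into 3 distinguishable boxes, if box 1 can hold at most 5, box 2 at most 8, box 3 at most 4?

27

By stars and bars, unrestricted non-negative solutions to x_1+…+x_3 = 10 number C(10+2,2) = 66.
Subtract solutions that violate a single cap (substitute x_i' = x_i − (cap_i+1)): x_1 ≥ 6 gives C(6,2) = 15; x_2 ≥ 9 gives C(3,2) = 3; x_3 ≥ 5 gives C(7,2) = 21. Together 39.
No two caps can be exceeded simultaneously, so the pair terms are all 0.
By inclusion–exclusion the count is 66 − 39 + 0 = 27.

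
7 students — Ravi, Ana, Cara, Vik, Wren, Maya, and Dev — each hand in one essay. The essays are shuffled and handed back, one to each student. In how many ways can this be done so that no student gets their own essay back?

1854

Let Aᵢ be the assignments in which student i gets their own essay. We want the size of the complement of A₁∪…∪A_7.
By inclusion–exclusion this is Σ_{j=0}^{7} (−1)^j C(7,j)·(7−j)!.
Computing: 5040 − 5040 + 2520 − 840 + 210 − 42 + 7 − 1 = 1854.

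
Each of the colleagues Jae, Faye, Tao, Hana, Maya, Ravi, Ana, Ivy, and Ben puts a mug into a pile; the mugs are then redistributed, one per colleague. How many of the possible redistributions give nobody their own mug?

This is the derangement count D_9: permutations of 9 items with no fixed point.
By inclusion–exclusion this is Σ_{j=0}^{9} (−1)^j C(9,j)·(9−j)!.
Computing: 362880 − 362880 + 181440 − 60480 + 15120 − 3024 + 504 − 72 + 9 − 1 = 133496.

133496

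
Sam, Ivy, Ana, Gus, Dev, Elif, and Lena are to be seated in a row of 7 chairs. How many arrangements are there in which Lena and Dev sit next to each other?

Treat {Lena, Dev} as a single unit. There are 6 units to order, and the pair itself can be ordered 2 ways.
So the count is 2·(6)! = 1440.

1440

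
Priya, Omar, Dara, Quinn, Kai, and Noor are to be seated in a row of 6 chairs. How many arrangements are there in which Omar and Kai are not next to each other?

480

Of the 6! = 720 arrangements, those with Omar and Kai adjacent number 2 × 5! = 240 (treat the pair as a block with 2 internal orders).
Complementary counting: 720 − 240 = 480.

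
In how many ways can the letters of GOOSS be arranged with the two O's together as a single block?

Treat the 2 copies of O as a single block. The multiset to arrange is then {OO, G, S, S}, 4 items in all.
That gives (4)!/(2!) = 12 arrangements.

12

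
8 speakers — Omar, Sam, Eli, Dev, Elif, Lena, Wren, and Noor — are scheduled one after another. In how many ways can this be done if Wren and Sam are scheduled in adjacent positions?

Place the 6 others and the Wren-Sam pair as 7 objects in a line; the pair has 2 internal arrangements.
That gives 2 × 7! = 2 × 5040 = 10080.

10080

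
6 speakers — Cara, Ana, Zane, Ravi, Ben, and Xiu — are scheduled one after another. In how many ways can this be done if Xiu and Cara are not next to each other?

Of the 6! = 720 arrangements, those with Xiu and Cara adjacent number 2 × 5! = 240 (treat the pair as a block with 2 internal orders).
So 720 − 240 = 480 arrangements keep them apart.

480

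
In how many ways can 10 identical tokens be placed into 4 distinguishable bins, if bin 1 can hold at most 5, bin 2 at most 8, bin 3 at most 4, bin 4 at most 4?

By stars and bars, unrestricted non-negative solutions to x_1+…+x_4 = 10 number C(10+3,3) = 286.
Subtract solutions that violate a single cap (substitute x_i' = x_i − (cap_i+1)): x_1 ≥ 6 gives C(7,3) = 35; x_2 ≥ 9 gives C(4,3) = 4; x_3 ≥ 5 gives C(8,3) = 56; x_4 ≥ 5 gives C(8,3) = 56. Together 151.
Add back pairs where two caps are both exceeded: 0 + 0 + 0 + 0 + 0 + 1 = 1.
By inclusion–exclusion the count is 286 − 151 + 1 = 136.

136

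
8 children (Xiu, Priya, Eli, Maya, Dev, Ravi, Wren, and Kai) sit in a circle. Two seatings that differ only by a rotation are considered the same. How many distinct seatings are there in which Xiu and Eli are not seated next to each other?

All circular seatings of 8 people number (7)! = 5040.
Seatings with Xiu beside Eli: treat them as a block with 2 internal orders, giving 2 × (6)! = 1440.
Subtracting, 5040 − 1440 = 3600.

3600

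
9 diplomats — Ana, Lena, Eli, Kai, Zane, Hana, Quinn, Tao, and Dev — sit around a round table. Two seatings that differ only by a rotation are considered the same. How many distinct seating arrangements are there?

40320

Fix one person's seat to break rotational symmetry; the remaining 8 people can be arranged in (8)! = 40320 ways.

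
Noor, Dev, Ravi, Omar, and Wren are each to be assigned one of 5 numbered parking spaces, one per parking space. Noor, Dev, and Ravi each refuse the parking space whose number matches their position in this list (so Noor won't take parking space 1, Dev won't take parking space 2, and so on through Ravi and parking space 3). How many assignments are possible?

64

Let Aᵢ (for i ∈ {1, 2, 3}) be the placements that put person i in their forbidden parking space. Any j of these fix j positions, leaving (5−j)! ways to fill the rest, and there are C(3,j) ways to pick which j.
By inclusion–exclusion, the number of valid placements is Σ_{j=0}^{3} (−1)^j C(3,j)·(5−j)!.
Computing: 120 − 72 + 18 − 2 = 64.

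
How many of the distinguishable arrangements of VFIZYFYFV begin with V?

3360

With the first slot taken by V, it remains to arrange the other 8 letters (FIZYFYFV).
Those 8 letters have F appearing 3 times and Y appearing twice, giving (8)!/(3!·2!) = 3360.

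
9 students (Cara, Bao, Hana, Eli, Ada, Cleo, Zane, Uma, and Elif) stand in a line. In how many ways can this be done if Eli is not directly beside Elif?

282240

Of the 9! = 362880 arrangements, those with Eli and Elif adjacent number 2 × 8! = 80640 (treat the pair as a block with 2 internal orders).
So 362880 − 80640 = 282240 arrangements keep them apart.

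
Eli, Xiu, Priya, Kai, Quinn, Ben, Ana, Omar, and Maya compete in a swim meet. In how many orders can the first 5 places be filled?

There are 9 choices for 1st place, 8 for 2nd, and so on down to 5 for position 5.
That gives 9 × 8 × 7 × 6 × 5 = 15120.

15120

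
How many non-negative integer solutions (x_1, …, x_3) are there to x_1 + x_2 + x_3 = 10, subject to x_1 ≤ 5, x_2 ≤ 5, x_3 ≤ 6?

26

Ignoring the caps, the number of non-negative solutions to x_1+…+x_3 = 10 is C(12,2) = 66.
Subtract solutions that violate a single cap (substitute x_i' = x_i − (cap_i+1)): x_1 ≥ 6 gives C(6,2) = 15; x_2 ≥ 6 gives C(6,2) = 15; x_3 ≥ 7 gives C(5,2) = 10. Together 40.
No two caps can be exceeded simultaneously, so the pair terms are all 0.
By inclusion–exclusion the count is 66 − 40 + 0 = 26.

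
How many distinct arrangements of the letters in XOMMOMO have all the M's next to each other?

20

Treat the 3 copies of M as a single block. The multiset to arrange is then {MMM, O, O, O, X}, 5 items in all.
That gives (5)!/(3!) = 20 arrangements.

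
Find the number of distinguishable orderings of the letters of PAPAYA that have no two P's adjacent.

There are 6!/(3!·2!) = 60 arrangements of PAPAYA in total.
If the two P's are adjacent, glue them into one block, leaving 5 items to arrange: (5)!/(3!) = 20 ways.
Subtracting, 60 − 20 = 40 arrangements keep the P's apart.

40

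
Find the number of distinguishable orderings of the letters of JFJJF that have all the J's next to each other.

Treat the 3 copies of J as a single block. The multiset to arrange is then {JJJ, F, F}, 3 items in all.
That gives (3)!/(2!) = 3 arrangements.

3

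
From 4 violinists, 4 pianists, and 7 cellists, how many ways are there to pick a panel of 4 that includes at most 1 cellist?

462

Split by how many cellists are chosen (0 through 1).
Sum: C(7,0)·C(8,4) + C(7,1)·C(8,3) = 70 + 392 = 462.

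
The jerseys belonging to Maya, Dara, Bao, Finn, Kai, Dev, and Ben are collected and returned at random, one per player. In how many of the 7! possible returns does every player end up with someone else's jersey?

1854

Count assignments avoiding every fixed point. For any j of the 7 players fixed to their old jersey, the other 7−j can be arranged in (7−j)! ways.
By inclusion–exclusion this is Σ_{j=0}^{7} (−1)^j C(7,j)·(7−j)!.
Computing: 5040 − 5040 + 2520 − 840 + 210 − 42 + 7 − 1 = 1854.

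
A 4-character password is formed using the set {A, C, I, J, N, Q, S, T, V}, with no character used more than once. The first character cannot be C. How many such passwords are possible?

2688

The first character has 9−1 = 8 choices (anything except C).
The remaining 3 characters are filled from the other 8 symbols without repetition: 8 × 7 × 6 = 336.
Total: 8 × 336 = 2688.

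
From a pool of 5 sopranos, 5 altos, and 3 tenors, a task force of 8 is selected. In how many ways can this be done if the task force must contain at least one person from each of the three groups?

1240

With no constraint there are C(13,8) = 1287 possible selections.
Subtract selections that omit an entire group: no sopranos → C(8,8) = 1; no altos → C(8,8) = 1; no tenors → C(10,8) = 45.
Add back selections omitting two groups (i.e. drawn from a single group): C(5,8) + C(5,8) + C(3,8) = 0.
By inclusion–exclusion: 1287 − 47 + 0 = 1240.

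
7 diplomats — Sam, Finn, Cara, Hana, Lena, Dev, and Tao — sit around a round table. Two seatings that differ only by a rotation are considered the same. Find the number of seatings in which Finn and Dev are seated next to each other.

240

Glue Finn and Dev into a block (2 internal orders). Seating 6 units around a circle gives (5)! arrangements.
So 2 × (5)! = 2 × 120 = 240.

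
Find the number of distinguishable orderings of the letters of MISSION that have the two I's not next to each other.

900

There are 7!/(2!·2!) = 1260 arrangements of MISSION in total.
Arrangements with the I's together: treat II as one letter, giving (6)!/(2!) = 360.
Subtracting, 1260 − 360 = 900 arrangements keep the I's apart.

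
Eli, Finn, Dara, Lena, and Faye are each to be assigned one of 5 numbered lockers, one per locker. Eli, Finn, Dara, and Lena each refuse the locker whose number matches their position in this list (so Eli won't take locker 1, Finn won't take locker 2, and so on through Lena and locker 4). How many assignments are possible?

53

Let Aᵢ (for 1 ≤ i ≤ 4) be the placements that put person i in their forbidden locker. Any j of these fix j positions, leaving (5−j)! ways to fill the rest, and there are C(4,j) ways to pick which j.
By inclusion–exclusion, the number of valid placements is Σ_{j=0}^{4} (−1)^j C(4,j)·(5−j)!.
Computing: 120 − 96 + 36 − 8 + 1 = 53.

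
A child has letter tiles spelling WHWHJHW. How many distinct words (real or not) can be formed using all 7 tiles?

WHWHJHW has 7 letters with H appearing 3 times and W appearing 3 times.
The number of distinct arrangements is 7!/(3!·3!) = 5040/36 = 140.

140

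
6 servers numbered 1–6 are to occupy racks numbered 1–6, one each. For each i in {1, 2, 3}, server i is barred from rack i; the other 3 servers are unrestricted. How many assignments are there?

Let Aᵢ (for i ∈ {1, 2, 3}) be the placements that put server i in its forbidden rack. Any j of these fix j positions, leaving (6−j)! ways to fill the rest, and there are C(3,j) ways to pick which j.
By inclusion–exclusion, the number of valid placements is Σ_{j=0}^{3} (−1)^j C(3,j)·(6−j)!.
Computing: 720 − 360 + 72 − 6 = 426.

426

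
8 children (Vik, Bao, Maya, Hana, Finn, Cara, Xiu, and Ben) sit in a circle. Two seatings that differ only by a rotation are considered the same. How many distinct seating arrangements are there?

5040

Seat Vik anywhere (absorbing the rotational symmetry), then permute the other 7: (7)! = 5040.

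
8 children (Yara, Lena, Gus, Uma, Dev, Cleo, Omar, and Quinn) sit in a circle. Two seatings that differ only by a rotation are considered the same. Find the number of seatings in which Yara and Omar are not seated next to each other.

3600

All circular seatings of 8 people number (7)! = 5040.
Seatings with Yara beside Omar: treat them as a block with 2 internal orders, giving 2 × (6)! = 1440.
Subtracting, 5040 − 1440 = 3600.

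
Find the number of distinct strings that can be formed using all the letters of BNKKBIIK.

1680

The 8 letters of BNKKBIIK have repeats: B appearing twice, I appearing twice, and K appearing 3 times.
So there are 8! / (3!·2!·2!) = 1680 distinguishable arrangements.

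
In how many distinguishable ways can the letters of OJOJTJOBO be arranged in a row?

2520

OJOJTJOBO has 9 letters with J appearing 3 times and O appearing 4 times.
The number of distinct arrangements is 9!/(4!·3!) = 362880/144 = 2520.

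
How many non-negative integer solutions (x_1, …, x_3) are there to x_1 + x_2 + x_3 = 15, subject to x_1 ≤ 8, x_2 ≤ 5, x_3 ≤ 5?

By stars and bars, unrestricted non-negative solutions to x_1+…+x_3 = 15 number C(15+2,2) = 136.
Subtract solutions that violate a single cap (substitute x_i' = x_i − (cap_i+1)): x_1 ≥ 9 gives C(8,2) = 28; x_2 ≥ 6 gives C(11,2) = 55; x_3 ≥ 6 gives C(11,2) = 55. Together 138.
Add back pairs where two caps are both exceeded: 1 + 1 + 10 = 12.
By inclusion–exclusion the count is 136 − 138 + 12 = 10.

10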